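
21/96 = 7/32 =0.22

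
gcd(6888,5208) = 168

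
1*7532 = 7532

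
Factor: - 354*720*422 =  - 107559360=-  2^6*3^3*5^1*59^1 * 211^1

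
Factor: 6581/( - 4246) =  - 2^( - 1) * 11^( - 1 )*193^(-1)*6581^1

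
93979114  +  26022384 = 120001498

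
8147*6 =48882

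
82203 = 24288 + 57915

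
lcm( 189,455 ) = 12285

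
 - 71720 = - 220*326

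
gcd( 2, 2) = 2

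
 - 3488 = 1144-4632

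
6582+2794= 9376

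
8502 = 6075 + 2427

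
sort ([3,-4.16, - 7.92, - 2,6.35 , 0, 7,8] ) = [ - 7.92,  -  4.16, - 2, 0, 3,6.35 , 7 , 8] 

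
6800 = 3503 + 3297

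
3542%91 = 84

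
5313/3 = 1771 = 1771.00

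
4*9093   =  36372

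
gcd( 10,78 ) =2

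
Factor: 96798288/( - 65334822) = -2^3 * 7^( - 1)*29^1*37^( - 1 )*42043^( - 1 )*69539^1= - 16133048/10889137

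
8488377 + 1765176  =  10253553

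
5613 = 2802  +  2811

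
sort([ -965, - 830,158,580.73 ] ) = [ - 965,- 830 , 158,  580.73]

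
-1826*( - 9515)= 17374390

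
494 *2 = 988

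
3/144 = 1/48 = 0.02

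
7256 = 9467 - 2211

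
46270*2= 92540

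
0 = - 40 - -40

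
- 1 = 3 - 4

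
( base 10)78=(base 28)2M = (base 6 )210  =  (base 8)116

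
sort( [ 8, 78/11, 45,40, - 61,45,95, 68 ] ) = [-61,78/11, 8  ,  40,45,45, 68 , 95]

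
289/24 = 289/24  =  12.04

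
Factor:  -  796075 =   -  5^2*7^1*4549^1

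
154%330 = 154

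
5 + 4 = 9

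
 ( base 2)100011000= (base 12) 1B4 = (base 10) 280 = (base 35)80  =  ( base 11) 235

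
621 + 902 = 1523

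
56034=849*66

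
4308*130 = 560040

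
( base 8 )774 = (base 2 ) 111111100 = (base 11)422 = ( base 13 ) 301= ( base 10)508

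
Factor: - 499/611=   -  13^( - 1)*47^( - 1 ) *499^1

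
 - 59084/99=  -  59084/99 = - 596.81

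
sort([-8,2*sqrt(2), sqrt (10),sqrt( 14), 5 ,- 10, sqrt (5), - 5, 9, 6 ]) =[ - 10, - 8 , - 5, sqrt (5), 2*sqrt( 2 ), sqrt( 10 ) , sqrt( 14 ),  5, 6,9 ]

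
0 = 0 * (-29558)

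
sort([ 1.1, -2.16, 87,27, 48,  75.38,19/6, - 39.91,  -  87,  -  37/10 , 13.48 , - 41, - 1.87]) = [ - 87 , - 41, - 39.91,- 37/10, -2.16,-1.87,1.1, 19/6,13.48,27,48,  75.38, 87]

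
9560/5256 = 1 + 538/657 = 1.82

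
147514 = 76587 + 70927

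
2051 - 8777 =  - 6726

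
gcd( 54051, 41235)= 3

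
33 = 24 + 9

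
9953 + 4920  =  14873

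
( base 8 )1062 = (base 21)15G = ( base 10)562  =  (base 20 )182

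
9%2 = 1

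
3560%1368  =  824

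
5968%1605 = 1153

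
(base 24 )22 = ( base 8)62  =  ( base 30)1k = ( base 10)50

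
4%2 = 0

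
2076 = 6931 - 4855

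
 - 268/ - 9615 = 268/9615=0.03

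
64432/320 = 4027/20 = 201.35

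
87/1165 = 87/1165= 0.07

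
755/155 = 4 + 27/31=4.87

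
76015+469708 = 545723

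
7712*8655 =66747360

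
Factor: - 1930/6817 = -2^1*5^1*17^( - 1)  *193^1*401^( - 1 )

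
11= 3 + 8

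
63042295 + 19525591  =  82567886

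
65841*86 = 5662326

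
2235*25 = 55875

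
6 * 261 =1566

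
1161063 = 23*50481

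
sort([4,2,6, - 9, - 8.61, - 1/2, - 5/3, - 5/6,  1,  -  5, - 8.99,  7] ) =[ - 9, - 8.99, - 8.61, - 5, - 5/3  , - 5/6, - 1/2,1, 2,  4, 6,7]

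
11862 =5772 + 6090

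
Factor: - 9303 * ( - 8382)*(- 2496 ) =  - 2^7*3^3*7^1*11^1*13^1*127^1*443^1 = -194632454016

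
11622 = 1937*6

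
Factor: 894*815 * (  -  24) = - 2^4 * 3^2 * 5^1 *149^1*163^1 =-  17486640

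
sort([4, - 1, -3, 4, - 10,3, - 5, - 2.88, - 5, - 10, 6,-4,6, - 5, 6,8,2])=[ - 10, - 10, - 5, - 5, - 5, - 4,-3, - 2.88,- 1,2,  3 , 4,  4,6,6,  6,8]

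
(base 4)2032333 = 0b10001110111111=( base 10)9151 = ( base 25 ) EG1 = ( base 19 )166C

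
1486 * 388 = 576568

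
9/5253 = 3/1751= 0.00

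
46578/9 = 15526/3= 5175.33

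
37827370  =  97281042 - 59453672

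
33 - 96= - 63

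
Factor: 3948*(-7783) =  - 30727284 = - 2^2*3^1*7^1*43^1*47^1 * 181^1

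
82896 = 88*942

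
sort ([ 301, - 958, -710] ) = [ - 958, - 710, 301 ]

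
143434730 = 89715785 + 53718945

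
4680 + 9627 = 14307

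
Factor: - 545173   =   - 17^1 * 32069^1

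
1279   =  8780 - 7501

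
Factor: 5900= 2^2*5^2*59^1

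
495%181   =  133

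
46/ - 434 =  - 23/217 = -0.11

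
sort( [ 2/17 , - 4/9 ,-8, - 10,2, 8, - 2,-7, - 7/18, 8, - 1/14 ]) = [-10,-8, - 7, - 2, - 4/9,-7/18,-1/14,2/17,2,8,8 ]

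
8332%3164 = 2004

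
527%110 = 87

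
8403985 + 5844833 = 14248818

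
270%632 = 270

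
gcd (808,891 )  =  1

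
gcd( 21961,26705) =1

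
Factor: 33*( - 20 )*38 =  - 2^3*3^1*5^1*11^1*19^1 = - 25080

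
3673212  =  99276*37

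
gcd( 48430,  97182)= 2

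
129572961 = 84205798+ 45367163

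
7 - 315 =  - 308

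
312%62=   2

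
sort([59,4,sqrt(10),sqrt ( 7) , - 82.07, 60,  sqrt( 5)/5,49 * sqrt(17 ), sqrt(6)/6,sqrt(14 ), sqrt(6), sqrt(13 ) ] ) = [ - 82.07,  sqrt(6 ) /6, sqrt(5)/5,sqrt(6),sqrt( 7), sqrt( 10),sqrt( 13 ),sqrt (14 ),4,59,60,49*sqrt(17 ) ] 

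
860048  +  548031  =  1408079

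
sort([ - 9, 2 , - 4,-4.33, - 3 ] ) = [  -  9 ,-4.33 , -4, - 3, 2 ] 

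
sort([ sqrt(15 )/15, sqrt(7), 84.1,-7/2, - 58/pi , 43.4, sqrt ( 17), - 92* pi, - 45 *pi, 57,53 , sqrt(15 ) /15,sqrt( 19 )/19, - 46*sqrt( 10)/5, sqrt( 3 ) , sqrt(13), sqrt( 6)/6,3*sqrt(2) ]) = [ - 92*pi, - 45*pi ,-46*sqrt(10)/5, - 58/pi, - 7/2,sqrt(19)/19, sqrt(15)/15, sqrt( 15) /15,  sqrt(6)/6,sqrt(3), sqrt (7),  sqrt( 13 ), sqrt( 17), 3*sqrt(2), 43.4,53,57,84.1 ]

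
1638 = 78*21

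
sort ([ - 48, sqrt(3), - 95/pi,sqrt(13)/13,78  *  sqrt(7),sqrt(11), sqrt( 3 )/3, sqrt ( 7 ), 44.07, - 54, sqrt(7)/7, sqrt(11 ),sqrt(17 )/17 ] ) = [  -  54, - 48,  -  95/pi,sqrt( 17) /17 , sqrt(13)/13,sqrt( 7) /7,sqrt (3)/3, sqrt ( 3), sqrt( 7),sqrt(11) , sqrt (11),44.07, 78*sqrt(7 )]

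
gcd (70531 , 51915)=1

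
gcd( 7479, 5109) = 3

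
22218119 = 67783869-45565750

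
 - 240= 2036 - 2276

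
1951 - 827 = 1124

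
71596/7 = 10228 = 10228.00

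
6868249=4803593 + 2064656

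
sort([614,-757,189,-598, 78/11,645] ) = [ - 757,-598, 78/11, 189,  614,  645] 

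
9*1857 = 16713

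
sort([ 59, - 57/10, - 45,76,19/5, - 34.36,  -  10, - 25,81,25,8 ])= [ -45, - 34.36, - 25, - 10, -57/10,19/5,  8,25 , 59,76,81 ] 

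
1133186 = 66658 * 17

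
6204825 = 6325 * 981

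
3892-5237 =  - 1345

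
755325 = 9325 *81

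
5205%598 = 421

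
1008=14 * 72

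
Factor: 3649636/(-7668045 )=  -  2^2*3^( - 2 )*5^( - 1)*7^( - 1 )*11^(-1)*2213^(-1 ) * 912409^1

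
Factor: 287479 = 71^1*4049^1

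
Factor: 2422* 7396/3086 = 8956556/1543 = 2^2*7^1 * 43^2*173^1*1543^( - 1) 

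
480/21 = 160/7 = 22.86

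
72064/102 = 36032/51 = 706.51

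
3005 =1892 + 1113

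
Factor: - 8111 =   -  8111^1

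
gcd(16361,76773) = 1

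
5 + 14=19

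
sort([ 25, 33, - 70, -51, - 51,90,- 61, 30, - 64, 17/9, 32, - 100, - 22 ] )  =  [ - 100, - 70, - 64, - 61, - 51, - 51,  -  22, 17/9 , 25, 30, 32,33, 90] 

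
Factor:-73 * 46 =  - 3358 = - 2^1*23^1*73^1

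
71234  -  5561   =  65673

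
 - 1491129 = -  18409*81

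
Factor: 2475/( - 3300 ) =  - 3/4= - 2^( - 2)*3^1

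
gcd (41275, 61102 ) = 1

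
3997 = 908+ 3089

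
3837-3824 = 13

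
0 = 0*24050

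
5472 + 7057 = 12529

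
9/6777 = 1/753= 0.00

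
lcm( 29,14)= 406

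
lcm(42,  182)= 546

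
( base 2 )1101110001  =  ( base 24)1CH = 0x371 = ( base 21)1kk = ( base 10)881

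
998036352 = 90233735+907802617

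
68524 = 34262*2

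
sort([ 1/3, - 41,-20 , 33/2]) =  [-41 , - 20,1/3,  33/2]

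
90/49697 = 90/49697 = 0.00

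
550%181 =7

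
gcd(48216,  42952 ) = 56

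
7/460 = 7/460 = 0.02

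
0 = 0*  474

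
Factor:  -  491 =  - 491^1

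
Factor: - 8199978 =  - 2^1*3^1*1366663^1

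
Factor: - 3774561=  - 3^1*7^1 * 17^1*97^1*109^1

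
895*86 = 76970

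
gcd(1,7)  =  1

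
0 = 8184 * 0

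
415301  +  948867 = 1364168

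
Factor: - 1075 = - 5^2*43^1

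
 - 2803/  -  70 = 2803/70 = 40.04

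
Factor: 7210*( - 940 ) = -6777400 = -2^3*5^2*7^1*47^1*103^1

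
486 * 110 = 53460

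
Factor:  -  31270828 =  - 2^2*373^1  *20959^1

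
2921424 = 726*4024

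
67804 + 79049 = 146853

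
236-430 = -194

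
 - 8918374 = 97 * ( - 91942 )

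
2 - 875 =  - 873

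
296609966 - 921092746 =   -  624482780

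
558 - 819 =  -261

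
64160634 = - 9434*( - 6801) 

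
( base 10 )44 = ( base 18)28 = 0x2c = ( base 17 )2a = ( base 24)1k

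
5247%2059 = 1129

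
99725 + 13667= 113392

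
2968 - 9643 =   -  6675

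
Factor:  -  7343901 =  - 3^2*815989^1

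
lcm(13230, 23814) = 119070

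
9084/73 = 124 + 32/73 = 124.44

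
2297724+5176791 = 7474515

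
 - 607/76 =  - 8 + 1/76 = - 7.99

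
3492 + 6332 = 9824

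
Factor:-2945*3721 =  - 10958345=- 5^1*19^1*31^1 * 61^2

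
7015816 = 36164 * 194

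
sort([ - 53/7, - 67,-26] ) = [ - 67, - 26, - 53/7]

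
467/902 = 467/902 = 0.52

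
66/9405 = 2/285=0.01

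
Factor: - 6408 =-2^3*3^2*89^1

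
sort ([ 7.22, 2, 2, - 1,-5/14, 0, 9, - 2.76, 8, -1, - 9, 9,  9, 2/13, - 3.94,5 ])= [ - 9, - 3.94, - 2.76 , - 1, - 1, - 5/14,0, 2/13,2, 2, 5, 7.22, 8, 9, 9, 9]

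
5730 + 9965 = 15695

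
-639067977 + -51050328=-690118305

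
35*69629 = 2437015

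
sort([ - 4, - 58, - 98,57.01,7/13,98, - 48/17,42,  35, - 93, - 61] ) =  [ - 98, - 93, - 61, - 58, - 4, - 48/17,7/13,35,42,57.01,98] 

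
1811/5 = 362 + 1/5 = 362.20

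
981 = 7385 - 6404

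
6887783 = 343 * 20081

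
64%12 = 4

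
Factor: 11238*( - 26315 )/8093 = - 2^1*3^1*5^1*19^1 * 277^1*1873^1 * 8093^( - 1) = - 295727970/8093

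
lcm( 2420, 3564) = 196020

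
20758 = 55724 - 34966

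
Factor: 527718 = 2^1 * 3^1*281^1 * 313^1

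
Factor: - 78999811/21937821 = -3^(-1 )*11^2*31^1*1033^( - 1)*7079^( - 1)*21061^1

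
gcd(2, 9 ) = 1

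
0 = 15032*0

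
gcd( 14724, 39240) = 36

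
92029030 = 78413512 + 13615518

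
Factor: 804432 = 2^4*3^1*16759^1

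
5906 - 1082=4824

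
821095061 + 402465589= 1223560650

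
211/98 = 211/98 = 2.15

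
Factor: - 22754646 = - 2^1 * 3^2* 709^1*1783^1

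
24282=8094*3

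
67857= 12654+55203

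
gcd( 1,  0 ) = 1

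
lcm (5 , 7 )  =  35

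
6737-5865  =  872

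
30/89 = 30/89 = 0.34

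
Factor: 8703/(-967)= - 3^2 =- 9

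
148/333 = 4/9 = 0.44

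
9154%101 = 64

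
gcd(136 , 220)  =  4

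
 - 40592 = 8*(-5074)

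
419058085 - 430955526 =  - 11897441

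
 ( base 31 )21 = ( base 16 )3F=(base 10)63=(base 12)53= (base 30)23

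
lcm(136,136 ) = 136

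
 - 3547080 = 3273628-6820708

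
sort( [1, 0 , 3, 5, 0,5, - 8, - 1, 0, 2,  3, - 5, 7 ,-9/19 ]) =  [- 8, - 5, - 1 , - 9/19,0,0, 0,  1,  2,3, 3, 5, 5,  7]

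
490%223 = 44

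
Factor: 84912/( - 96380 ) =-2^2*3^1 * 5^( - 1 )*29^1 *79^( - 1 ) = - 348/395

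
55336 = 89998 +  - 34662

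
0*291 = 0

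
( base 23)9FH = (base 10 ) 5123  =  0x1403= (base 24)8lb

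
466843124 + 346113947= 812957071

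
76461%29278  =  17905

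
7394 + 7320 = 14714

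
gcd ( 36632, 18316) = 18316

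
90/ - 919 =  -  1 + 829/919  =  -  0.10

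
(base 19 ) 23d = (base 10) 792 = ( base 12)560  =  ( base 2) 1100011000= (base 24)190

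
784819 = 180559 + 604260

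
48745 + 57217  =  105962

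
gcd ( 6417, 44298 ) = 207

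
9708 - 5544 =4164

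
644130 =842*765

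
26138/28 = 1867/2=933.50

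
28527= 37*771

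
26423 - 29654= - 3231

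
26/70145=26/70145=0.00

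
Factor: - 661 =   -  661^1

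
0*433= 0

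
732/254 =366/127 = 2.88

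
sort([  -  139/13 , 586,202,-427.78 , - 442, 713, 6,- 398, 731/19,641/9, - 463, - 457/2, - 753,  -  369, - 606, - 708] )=[ - 753, - 708, - 606,-463, - 442, -427.78, - 398, - 369, - 457/2, - 139/13,  6, 731/19,641/9, 202, 586, 713]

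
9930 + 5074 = 15004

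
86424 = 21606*4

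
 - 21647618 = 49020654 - 70668272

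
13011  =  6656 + 6355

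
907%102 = 91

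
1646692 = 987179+659513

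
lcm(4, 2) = 4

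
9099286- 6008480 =3090806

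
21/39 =7/13=0.54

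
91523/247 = 4817/13 = 370.54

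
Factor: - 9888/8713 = -2^5*3^1  *103^1*8713^( - 1)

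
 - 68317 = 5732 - 74049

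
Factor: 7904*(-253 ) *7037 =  - 2^5*11^1*13^1 * 19^1*23^1*31^1*227^1  =  - 14071973344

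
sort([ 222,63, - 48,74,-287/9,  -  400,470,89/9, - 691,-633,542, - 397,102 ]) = [ - 691, - 633, - 400, - 397, - 48,-287/9,89/9, 63,74,102,222,470 , 542 ]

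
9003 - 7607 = 1396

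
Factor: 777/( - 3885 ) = - 1/5 = - 5^(-1) 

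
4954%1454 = 592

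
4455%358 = 159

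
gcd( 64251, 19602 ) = 1089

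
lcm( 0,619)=0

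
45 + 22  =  67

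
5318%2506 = 306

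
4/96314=2/48157  =  0.00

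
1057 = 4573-3516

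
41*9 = 369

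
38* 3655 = 138890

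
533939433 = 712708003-178768570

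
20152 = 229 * 88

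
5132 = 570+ 4562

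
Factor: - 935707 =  -935707^1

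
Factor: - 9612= - 2^2*3^3*89^1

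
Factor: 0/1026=0^1 = 0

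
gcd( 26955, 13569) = 3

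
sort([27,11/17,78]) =[ 11/17, 27,78 ]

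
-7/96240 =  - 7/96240= - 0.00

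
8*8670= 69360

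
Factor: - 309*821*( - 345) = 87522705 = 3^2*5^1 * 23^1 * 103^1 *821^1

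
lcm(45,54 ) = 270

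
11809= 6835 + 4974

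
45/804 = 15/268  =  0.06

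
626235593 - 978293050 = -352057457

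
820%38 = 22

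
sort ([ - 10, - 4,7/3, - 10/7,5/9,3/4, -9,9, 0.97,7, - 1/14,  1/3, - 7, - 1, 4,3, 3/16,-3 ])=[ - 10, - 9, - 7, - 4, - 3, - 10/7,  -  1,  -  1/14,3/16,1/3  ,  5/9,3/4,0.97,7/3, 3,4,7, 9]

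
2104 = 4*526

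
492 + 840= 1332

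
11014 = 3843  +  7171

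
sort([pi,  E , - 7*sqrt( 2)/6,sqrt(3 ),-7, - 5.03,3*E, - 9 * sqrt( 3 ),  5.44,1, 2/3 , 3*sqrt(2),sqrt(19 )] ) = [- 9*sqrt( 3), - 7, - 5.03, - 7*sqrt( 2 )/6,2/3, 1, sqrt( 3 ),E, pi,3*sqrt(2), sqrt(19),5.44,3*E]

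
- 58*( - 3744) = 217152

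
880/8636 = 220/2159 = 0.10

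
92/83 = 92/83= 1.11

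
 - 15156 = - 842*18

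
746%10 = 6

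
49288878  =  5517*8934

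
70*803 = 56210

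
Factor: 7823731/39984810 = 2^( - 1 )*3^( - 1 ) * 5^(-1 ) * 23^(  -  1) * 167^(  -  1 ) * 347^( - 1)*7823731^1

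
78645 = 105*749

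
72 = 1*72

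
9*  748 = 6732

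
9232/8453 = 1 + 779/8453 = 1.09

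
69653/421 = 165 + 188/421= 165.45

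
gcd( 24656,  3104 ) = 16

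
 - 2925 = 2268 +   -  5193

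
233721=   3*77907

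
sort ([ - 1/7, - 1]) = [ - 1,-1/7] 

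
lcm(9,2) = 18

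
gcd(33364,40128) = 76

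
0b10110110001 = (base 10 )1457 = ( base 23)2h8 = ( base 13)881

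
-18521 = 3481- 22002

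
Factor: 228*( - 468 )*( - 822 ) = 87710688 = 2^5*3^4*13^1*19^1*137^1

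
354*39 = 13806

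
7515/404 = 18 + 243/404 = 18.60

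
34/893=34/893 = 0.04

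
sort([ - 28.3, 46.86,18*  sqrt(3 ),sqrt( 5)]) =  [  -  28.3,sqrt( 5 ), 18*sqrt( 3) , 46.86 ]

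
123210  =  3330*37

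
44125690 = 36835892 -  - 7289798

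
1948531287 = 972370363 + 976160924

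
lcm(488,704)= 42944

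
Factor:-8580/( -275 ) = 2^2*3^1* 5^(  -  1)*13^1  =  156/5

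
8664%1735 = 1724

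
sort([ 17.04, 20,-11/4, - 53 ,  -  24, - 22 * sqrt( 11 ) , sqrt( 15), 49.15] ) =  [ -22 * sqrt( 11 ), - 53, - 24, - 11/4, sqrt(15), 17.04, 20, 49.15]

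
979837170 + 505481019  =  1485318189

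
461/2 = 230 + 1/2 = 230.50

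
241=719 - 478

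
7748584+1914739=9663323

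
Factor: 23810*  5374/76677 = 127954940/76677 = 2^2*3^( - 1)*5^1*61^( - 1)*419^( - 1)*2381^1*2687^1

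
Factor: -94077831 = -3^1*103^1*304459^1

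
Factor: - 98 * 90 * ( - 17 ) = 2^2 * 3^2* 5^1*7^2*17^1= 149940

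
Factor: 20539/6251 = 7^( - 1) *23^1 = 23/7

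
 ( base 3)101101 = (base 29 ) 9j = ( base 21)D7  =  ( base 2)100011000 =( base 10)280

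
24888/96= 1037/4 = 259.25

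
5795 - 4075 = 1720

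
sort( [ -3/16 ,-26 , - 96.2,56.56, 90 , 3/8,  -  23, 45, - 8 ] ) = [-96.2, - 26, - 23, - 8,-3/16,3/8 , 45, 56.56,90]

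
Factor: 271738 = 2^1*19^1 * 7151^1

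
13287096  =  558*23812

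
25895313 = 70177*369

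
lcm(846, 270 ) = 12690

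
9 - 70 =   -  61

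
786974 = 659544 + 127430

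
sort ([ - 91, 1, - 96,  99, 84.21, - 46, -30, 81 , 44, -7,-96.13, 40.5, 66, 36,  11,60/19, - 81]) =[ - 96.13, - 96, - 91, - 81, - 46, - 30, - 7,  1, 60/19, 11, 36, 40.5, 44,66,81, 84.21,99]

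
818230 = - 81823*(-10 ) 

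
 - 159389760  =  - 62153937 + - 97235823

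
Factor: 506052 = 2^2*3^2 * 14057^1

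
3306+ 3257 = 6563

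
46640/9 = 5182 + 2/9 = 5182.22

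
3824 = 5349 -1525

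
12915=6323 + 6592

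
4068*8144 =33129792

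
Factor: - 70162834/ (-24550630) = 5^(  -  1)*7^1*13^ (-2)*23^1* 73^ ( - 1)*193^1 * 199^( - 1)*1129^1=35081417/12275315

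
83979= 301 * 279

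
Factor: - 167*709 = - 167^1*709^1 = -118403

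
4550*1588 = 7225400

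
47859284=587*81532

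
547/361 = 1+186/361  =  1.52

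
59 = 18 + 41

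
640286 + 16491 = 656777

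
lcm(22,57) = 1254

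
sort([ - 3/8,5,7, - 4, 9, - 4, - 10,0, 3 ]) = [ - 10 ,-4, - 4, - 3/8,0 , 3,5,  7,9]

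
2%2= 0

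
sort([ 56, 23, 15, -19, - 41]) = [ - 41, - 19,15, 23 , 56]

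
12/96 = 1/8  =  0.12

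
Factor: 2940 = 2^2*3^1*5^1*7^2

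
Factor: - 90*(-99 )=8910 = 2^1*3^4*5^1*11^1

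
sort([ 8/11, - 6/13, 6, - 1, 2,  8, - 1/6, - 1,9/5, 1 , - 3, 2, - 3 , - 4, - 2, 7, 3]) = [ - 4, - 3 ,-3, - 2, - 1, - 1, - 6/13, - 1/6, 8/11, 1,9/5, 2, 2,  3, 6,  7, 8]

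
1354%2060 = 1354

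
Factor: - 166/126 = - 83/63=- 3^( - 2 ) * 7^( - 1 ) * 83^1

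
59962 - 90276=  - 30314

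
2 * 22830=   45660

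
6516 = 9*724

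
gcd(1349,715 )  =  1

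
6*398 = 2388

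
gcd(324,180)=36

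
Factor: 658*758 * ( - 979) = -2^2*7^1* 11^1* 47^1* 89^1*379^1 = - 488289956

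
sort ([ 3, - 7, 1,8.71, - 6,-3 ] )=[ - 7, - 6, - 3, 1,3, 8.71]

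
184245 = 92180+92065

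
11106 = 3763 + 7343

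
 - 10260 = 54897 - 65157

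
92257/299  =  92257/299 = 308.55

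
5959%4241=1718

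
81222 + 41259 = 122481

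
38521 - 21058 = 17463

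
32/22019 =32/22019  =  0.00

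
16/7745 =16/7745 = 0.00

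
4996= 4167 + 829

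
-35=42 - 77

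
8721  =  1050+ 7671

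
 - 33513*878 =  - 29424414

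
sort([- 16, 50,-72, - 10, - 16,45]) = [-72,-16, - 16,-10,  45, 50 ]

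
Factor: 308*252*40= 2^7* 3^2 * 5^1*7^2*11^1 =3104640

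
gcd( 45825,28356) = 3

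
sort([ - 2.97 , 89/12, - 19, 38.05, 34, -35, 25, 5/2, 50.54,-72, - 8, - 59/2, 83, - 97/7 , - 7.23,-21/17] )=[  -  72,  -  35 , - 59/2, - 19, -97/7, - 8 , - 7.23,  -  2.97, - 21/17, 5/2,  89/12,  25,  34,38.05,50.54,  83] 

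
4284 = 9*476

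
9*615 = 5535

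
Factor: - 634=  - 2^1* 317^1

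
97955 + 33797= 131752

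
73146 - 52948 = 20198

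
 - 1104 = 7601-8705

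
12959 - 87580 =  - 74621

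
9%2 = 1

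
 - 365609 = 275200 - 640809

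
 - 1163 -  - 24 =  - 1139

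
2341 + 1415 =3756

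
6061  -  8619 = -2558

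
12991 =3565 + 9426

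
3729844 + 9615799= 13345643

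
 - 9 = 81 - 90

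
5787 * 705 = 4079835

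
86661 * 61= 5286321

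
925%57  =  13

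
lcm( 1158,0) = 0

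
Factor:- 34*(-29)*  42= 2^2*3^1*7^1*17^1*29^1 = 41412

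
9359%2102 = 951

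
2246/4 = 561 +1/2 = 561.50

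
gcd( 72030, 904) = 2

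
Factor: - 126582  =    -  2^1 * 3^1*17^2*73^1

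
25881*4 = 103524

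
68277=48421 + 19856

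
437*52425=22909725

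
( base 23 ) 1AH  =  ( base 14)3D6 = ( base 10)776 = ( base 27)11k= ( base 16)308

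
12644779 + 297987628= 310632407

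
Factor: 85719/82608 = 2^ ( - 4 ) * 1721^( - 1 )*28573^1 = 28573/27536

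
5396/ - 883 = - 7 + 785/883 =- 6.11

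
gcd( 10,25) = 5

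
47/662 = 47/662 = 0.07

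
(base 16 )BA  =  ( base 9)226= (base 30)66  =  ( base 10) 186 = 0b10111010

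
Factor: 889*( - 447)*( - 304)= 2^4*3^1*7^1*19^1*127^1*149^1= 120804432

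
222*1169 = 259518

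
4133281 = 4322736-189455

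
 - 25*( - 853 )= 21325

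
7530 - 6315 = 1215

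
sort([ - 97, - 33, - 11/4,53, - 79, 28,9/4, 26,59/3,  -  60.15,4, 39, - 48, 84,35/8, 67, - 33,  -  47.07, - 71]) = [-97, - 79, - 71, - 60.15, - 48, - 47.07, - 33 ,-33, - 11/4, 9/4, 4 , 35/8,59/3,26, 28,39,53,67 , 84] 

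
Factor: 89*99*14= 123354 =2^1*3^2*7^1*11^1*89^1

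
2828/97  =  2828/97 = 29.15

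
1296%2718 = 1296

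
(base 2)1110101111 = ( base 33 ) SJ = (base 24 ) 1f7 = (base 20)273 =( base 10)943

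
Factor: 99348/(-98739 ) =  - 33116/32913 = -2^2*3^( - 3)*17^1*23^( - 1)*53^( - 1)*487^1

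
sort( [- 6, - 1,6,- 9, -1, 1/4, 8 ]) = [ - 9, - 6,  -  1, - 1,1/4, 6, 8]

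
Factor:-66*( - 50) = 3300 = 2^2*3^1*5^2*11^1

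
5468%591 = 149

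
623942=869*718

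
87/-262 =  - 1  +  175/262 = - 0.33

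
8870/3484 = 4435/1742= 2.55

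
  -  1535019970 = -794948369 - 740071601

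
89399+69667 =159066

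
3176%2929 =247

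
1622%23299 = 1622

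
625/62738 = 625/62738 = 0.01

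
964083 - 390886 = 573197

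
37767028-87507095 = - 49740067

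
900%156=120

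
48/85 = 48/85 = 0.56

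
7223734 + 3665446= 10889180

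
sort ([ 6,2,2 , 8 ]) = [2,2, 6, 8 ]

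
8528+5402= 13930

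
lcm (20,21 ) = 420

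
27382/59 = 464 + 6/59=464.10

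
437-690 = -253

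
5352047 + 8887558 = 14239605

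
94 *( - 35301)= -3318294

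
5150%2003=1144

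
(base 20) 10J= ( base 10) 419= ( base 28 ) ER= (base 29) ed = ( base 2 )110100011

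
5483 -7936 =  - 2453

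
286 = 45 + 241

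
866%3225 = 866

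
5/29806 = 5/29806= 0.00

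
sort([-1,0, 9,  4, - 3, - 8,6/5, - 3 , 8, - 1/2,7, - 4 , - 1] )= [ - 8 , - 4, - 3, - 3, - 1, - 1,-1/2,  0, 6/5,  4,7,  8,  9]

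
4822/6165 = 4822/6165 = 0.78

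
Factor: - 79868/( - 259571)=4/13 = 2^2*13^(-1)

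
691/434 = 691/434 = 1.59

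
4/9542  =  2/4771 = 0.00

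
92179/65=92179/65 = 1418.14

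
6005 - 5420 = 585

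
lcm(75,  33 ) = 825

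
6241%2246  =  1749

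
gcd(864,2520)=72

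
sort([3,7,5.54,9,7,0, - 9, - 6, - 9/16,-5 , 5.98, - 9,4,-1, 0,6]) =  [-9, - 9,-6, - 5,-1, - 9/16,0, 0,  3,4 , 5.54,5.98,6,7,7,  9]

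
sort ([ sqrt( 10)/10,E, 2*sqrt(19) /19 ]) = [ sqrt(10 ) /10,2*sqrt ( 19)/19,E ]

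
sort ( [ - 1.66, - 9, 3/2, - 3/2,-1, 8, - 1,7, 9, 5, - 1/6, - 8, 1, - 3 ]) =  [ - 9, - 8,- 3, - 1.66, - 3/2, - 1, - 1,  -  1/6,1,3/2, 5,7,8,9]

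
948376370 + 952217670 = 1900594040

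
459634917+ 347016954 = 806651871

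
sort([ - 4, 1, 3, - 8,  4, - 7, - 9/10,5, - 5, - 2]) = [ - 8, - 7, - 5, - 4, - 2, - 9/10, 1, 3, 4, 5 ] 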